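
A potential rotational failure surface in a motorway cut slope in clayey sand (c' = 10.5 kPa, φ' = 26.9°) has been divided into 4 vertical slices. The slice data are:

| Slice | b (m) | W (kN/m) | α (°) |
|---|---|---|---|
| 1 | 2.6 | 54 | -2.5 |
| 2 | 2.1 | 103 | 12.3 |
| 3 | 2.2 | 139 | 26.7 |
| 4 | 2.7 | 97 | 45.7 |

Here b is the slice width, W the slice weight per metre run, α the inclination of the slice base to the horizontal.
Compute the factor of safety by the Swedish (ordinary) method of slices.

FS = 1.93

Ordinary method of slices: FS = Σ[c'·Δl_i + (W_i cosα_i)·tanφ'] / Σ W_i sinα_i, with Δl_i = b_i / cosα_i.
Slice 1: Δl = 2.6/cos(-2.5°) = 2.602 m; N'_1 = 54·cos(-2.5°) = 53.9; c'Δl = 27.33; W sinα = -2.4
Slice 2: Δl = 2.1/cos12.3° = 2.149 m; N'_2 = 103·cos12.3° = 100.6; c'Δl = 22.57; W sinα = 21.9
Slice 3: Δl = 2.2/cos26.7° = 2.463 m; N'_3 = 139·cos26.7° = 124.2; c'Δl = 25.86; W sinα = 62.5
Slice 4: Δl = 2.7/cos45.7° = 3.866 m; N'_4 = 97·cos45.7° = 67.7; c'Δl = 40.59; W sinα = 69.4
Σc'Δl = 116.3 kN/m; ΣN' = 346.5 kN/m; ΣW sinα = 151.5 kN/m
Resisting = 116.3 + 346.5·tan26.9° = 116.3 + 175.8 = 292.1 kN/m
FS = 292.1 / 151.5 = 1.929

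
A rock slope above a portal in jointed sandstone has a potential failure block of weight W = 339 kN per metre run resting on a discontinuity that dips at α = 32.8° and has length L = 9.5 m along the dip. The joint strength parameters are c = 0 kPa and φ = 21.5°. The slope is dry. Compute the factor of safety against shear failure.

Resolving the block weight along and normal to the plane and applying the Mohr–Coulomb strength on the joint:
N' = W cosα = 339·cos32.8° = 285.0 kN/m
Driving force T = W sinα = 339·sin32.8° = 183.6 kN/m
Resisting force R = c·L + N'·tanφ = 0·9.5 + 285.0·tan21.5° = 0.0 + 112.2 = 112.2 kN/m
FS = R / T = 112.2 / 183.6 = 0.611

FS = 0.61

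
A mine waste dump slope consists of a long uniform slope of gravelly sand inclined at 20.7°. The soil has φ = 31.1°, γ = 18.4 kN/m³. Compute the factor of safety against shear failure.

FS = 1.60

For a dry cohesionless infinite slope the factor of safety is FS = tanφ / tanβ.
FS = tan31.1° / tan20.7° = 0.6032 / 0.3779 = 1.596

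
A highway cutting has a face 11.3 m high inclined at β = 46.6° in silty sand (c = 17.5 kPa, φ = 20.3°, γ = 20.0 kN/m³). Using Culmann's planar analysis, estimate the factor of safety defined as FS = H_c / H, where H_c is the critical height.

H_c = (4c/γ) · sinβ cosφ / [1 − cos(β − φ)]
    = (4·17.5/20.0) · sin46.6°·cos20.3° / [1 − cos26.3°]
    = 3.500 · 0.6814 / 0.1035 = 23.04 m
FS = H_c / H = 23.04 / 11.3 = 2.039

FS = 2.04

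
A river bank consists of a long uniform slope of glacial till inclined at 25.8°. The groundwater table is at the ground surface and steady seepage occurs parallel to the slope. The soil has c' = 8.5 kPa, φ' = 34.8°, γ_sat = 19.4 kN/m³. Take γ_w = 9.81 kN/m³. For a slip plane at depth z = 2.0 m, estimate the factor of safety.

FS = 1.27

With seepage parallel to the slope and the water table at the surface, the effective normal stress on the slip plane uses the buoyant unit weight γ' = γ_sat − γ_w while the driving shear stress uses γ_sat:
FS = [c' + γ' z cos²β tanφ'] / [γ_sat z sinβ cosβ]
γ' = 19.4 − 9.81 = 9.59 kN/m³
Numerator = 8.5 + 9.59·2.0·cos²25.8°·tan34.8° = 8.5 + 9.59·2.0·0.8106·0.6950 = 19.305 kPa
Denominator = 19.4·2.0·sin25.8°·cos25.8° = 19.4·2.0·0.4352·0.9003 = 15.204 kPa
FS = 19.305 / 15.204 = 1.270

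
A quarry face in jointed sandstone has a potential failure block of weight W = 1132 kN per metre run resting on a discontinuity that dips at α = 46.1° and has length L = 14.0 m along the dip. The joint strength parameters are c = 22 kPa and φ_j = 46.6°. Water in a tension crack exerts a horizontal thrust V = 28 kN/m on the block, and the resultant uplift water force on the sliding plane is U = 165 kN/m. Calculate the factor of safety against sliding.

FS = 1.13

Resolving the block weight along and normal to the plane and applying the Mohr–Coulomb strength on the joint:
N' = W cosα − U − V sinα = 1132·cos46.1° − 165 − 28·sin46.1° = 599.8 kN/m
Driving force T = W sinα + V cosα = 1132·sin46.1° + 28·cos46.1° = 835.1 kN/m
Resisting force R = c·L + N'·tanφ_j = 22·14.0 + 599.8·tan46.6° = 308.0 + 634.2 = 942.2 kN/m
FS = R / T = 942.2 / 835.1 = 1.128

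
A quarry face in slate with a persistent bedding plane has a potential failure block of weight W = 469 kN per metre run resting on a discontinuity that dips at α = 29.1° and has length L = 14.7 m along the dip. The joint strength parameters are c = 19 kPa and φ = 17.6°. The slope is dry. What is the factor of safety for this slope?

Resolving the block weight along and normal to the plane and applying the Mohr–Coulomb strength on the joint:
N' = W cosα = 469·cos29.1° = 409.8 kN/m
Driving force T = W sinα = 469·sin29.1° = 228.1 kN/m
Resisting force R = c·L + N'·tanφ = 19·14.7 + 409.8·tan17.6° = 279.3 + 130.0 = 409.3 kN/m
FS = R / T = 409.3 / 228.1 = 1.794

FS = 1.79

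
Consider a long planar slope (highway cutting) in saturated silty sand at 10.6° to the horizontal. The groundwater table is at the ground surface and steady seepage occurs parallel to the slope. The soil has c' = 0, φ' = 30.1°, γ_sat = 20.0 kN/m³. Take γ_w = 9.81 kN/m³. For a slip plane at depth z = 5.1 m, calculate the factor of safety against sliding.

FS = 1.58

With seepage parallel to the slope and the water table at the surface, the effective normal stress on the slip plane uses the buoyant unit weight γ' = γ_sat − γ_w while the driving shear stress uses γ_sat:
FS = [c' + γ' z cos²β tanφ'] / [γ_sat z sinβ cosβ]
(For c' = 0 this reduces to FS = (γ'/γ_sat)·tanφ'/tanβ.)
γ' = 20.0 − 9.81 = 10.19 kN/m³
Numerator = 0.0 + 10.19·5.1·cos²10.6°·tan30.1° = 0.0 + 10.19·5.1·0.9662·0.5797 = 29.106 kPa
Denominator = 20.0·5.1·sin10.6°·cos10.6° = 20.0·5.1·0.1840·0.9829 = 18.443 kPa
FS = 29.106 / 18.443 = 1.578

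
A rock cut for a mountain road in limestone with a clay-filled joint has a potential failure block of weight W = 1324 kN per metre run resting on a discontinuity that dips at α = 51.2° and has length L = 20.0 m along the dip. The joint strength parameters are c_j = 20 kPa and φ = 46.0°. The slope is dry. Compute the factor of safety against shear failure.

FS = 1.22

Resolving the block weight along and normal to the plane and applying the Mohr–Coulomb strength on the joint:
N' = W cosα = 1324·cos51.2° = 829.6 kN/m
Driving force T = W sinα = 1324·sin51.2° = 1031.8 kN/m
Resisting force R = c_j·L + N'·tanφ = 20·20.0 + 829.6·tan46.0° = 400.0 + 859.1 = 1259.1 kN/m
FS = R / T = 1259.1 / 1031.8 = 1.220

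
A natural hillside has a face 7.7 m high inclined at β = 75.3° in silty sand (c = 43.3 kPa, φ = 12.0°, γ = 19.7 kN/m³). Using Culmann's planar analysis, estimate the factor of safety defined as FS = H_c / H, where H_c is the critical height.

H_c = (4c/γ) · sinβ cosφ / [1 − cos(β − φ)]
    = (4·43.3/19.7) · sin75.3°·cos12.0° / [1 − cos63.3°]
    = 8.792 · 0.9461 / 0.5507 = 15.11 m
FS = H_c / H = 15.11 / 7.7 = 1.962

FS = 1.96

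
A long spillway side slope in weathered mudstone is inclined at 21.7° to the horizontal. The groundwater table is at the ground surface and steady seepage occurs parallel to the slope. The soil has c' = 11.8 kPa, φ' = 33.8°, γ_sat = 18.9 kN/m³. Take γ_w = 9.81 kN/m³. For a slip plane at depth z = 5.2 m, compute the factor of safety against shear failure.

With seepage parallel to the slope and the water table at the surface, the effective normal stress on the slip plane uses the buoyant unit weight γ' = γ_sat − γ_w while the driving shear stress uses γ_sat:
FS = [c' + γ' z cos²β tanφ'] / [γ_sat z sinβ cosβ]
γ' = 18.9 − 9.81 = 9.09 kN/m³
Numerator = 11.8 + 9.09·5.2·cos²21.7°·tan33.8° = 11.8 + 9.09·5.2·0.8633·0.6694 = 39.117 kPa
Denominator = 18.9·5.2·sin21.7°·cos21.7° = 18.9·5.2·0.3697·0.9291 = 33.763 kPa
FS = 39.117 / 33.763 = 1.159

FS = 1.16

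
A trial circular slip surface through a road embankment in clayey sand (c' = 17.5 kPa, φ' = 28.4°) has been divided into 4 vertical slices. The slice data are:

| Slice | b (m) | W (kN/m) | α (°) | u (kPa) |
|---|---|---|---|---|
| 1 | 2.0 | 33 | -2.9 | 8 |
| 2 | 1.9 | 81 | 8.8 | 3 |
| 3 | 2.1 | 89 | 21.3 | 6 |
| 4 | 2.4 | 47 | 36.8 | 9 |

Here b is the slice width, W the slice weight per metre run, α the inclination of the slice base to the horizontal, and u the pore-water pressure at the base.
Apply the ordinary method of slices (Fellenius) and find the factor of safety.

FS = 3.56

Ordinary method of slices: FS = Σ[c'·Δl_i + (W_i cosα_i − u_i·Δl_i)·tanφ'] / Σ W_i sinα_i, with Δl_i = b_i / cosα_i.
Slice 1: Δl = 2.0/cos(-2.9°) = 2.003 m; N'_1 = 33·cos(-2.9°) − 8·2.003 = 16.9; c'Δl = 35.04; W sinα = -1.7
Slice 2: Δl = 1.9/cos8.8° = 1.923 m; N'_2 = 81·cos8.8° − 3·1.923 = 74.3; c'Δl = 33.65; W sinα = 12.4
Slice 3: Δl = 2.1/cos21.3° = 2.254 m; N'_3 = 89·cos21.3° − 6·2.254 = 69.4; c'Δl = 39.44; W sinα = 32.3
Slice 4: Δl = 2.4/cos36.8° = 2.997 m; N'_4 = 47·cos36.8° − 9·2.997 = 10.7; c'Δl = 52.45; W sinα = 28.2
Σc'Δl = 160.6 kN/m; ΣN' = 171.3 kN/m; ΣW sinα = 71.2 kN/m
Resisting = 160.6 + 171.3·tan28.4° = 160.6 + 92.6 = 253.2 kN/m
FS = 253.2 / 71.2 = 3.556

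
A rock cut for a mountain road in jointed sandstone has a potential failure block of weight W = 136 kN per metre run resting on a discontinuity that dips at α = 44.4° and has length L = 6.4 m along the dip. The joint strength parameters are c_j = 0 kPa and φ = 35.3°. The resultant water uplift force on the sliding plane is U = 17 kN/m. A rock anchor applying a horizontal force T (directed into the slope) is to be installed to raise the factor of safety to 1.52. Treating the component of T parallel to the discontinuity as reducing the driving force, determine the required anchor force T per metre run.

T = 56 kN/m

Resolving forces along and normal to the sliding plane, with the horizontal anchor force T adding T·sinα to the effective normal force and T·cosα acting up the plane against the driving force:
FS = [c_jL + (W cosα − U + T sinα) tanφ] / [W sinα − T cosα]
Without the anchor: N' = 80.2 kN/m, driving T_d = 95.2 kN/m, resisting R = 0·6.4 + 80.2·tan35.3° = 56.8 kN/m, FS = 0.60.
Setting FS = 1.52 and solving for T:
1.52·(95.2 − T cos44.4°) = 56.8 + T sin44.4°·tan35.3°
T·(sin44.4°·tan35.3° + 1.52·cos44.4°) = 1.52·95.2 − 56.8
T·(0.6997·0.7080 + 1.52·0.7145) = 144.6 − 56.8 = 87.9
T·1.5814 = 87.9
T = 55.6 kN/m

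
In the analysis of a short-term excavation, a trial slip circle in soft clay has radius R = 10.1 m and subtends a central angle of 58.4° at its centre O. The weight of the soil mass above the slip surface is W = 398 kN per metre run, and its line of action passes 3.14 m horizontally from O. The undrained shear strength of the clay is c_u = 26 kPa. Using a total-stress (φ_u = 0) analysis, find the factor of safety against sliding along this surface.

Taking moments about the centre O, the resisting moment is provided by the undrained shear strength acting along the arc:
Arc length L_a = R·θ = 10.1·(58.4°·π/180) = 10.1·1.0193 = 10.29 m
M_R = c_u·L_a·R = 26·10.29·10.1 = 2703.4 kN·m/m
M_D = W·d = 398·3.14 = 1249.7 kN·m/m
FS = M_R / M_D = 2703.4 / 1249.7 = 2.163

FS = 2.16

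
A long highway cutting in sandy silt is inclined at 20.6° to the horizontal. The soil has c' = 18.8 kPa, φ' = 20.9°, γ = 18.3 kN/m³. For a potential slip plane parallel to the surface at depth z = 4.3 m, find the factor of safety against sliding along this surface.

For an infinite slope with a slip plane parallel to the surface (no pore pressure): FS = [c' + γz cos²β tanφ'] / [γz sinβ cosβ].
γz = 18.3·4.3 = 78.69 kN/m²
Numerator = 18.8 + 78.69·cos²20.6°·tan20.9° = 18.8 + 78.69·0.8762·0.3819 = 45.129 kPa
Denominator = 78.69·sin20.6°·cos20.6° = 78.69·0.3518·0.9361 = 25.916 kPa
FS = 45.129 / 25.916 = 1.741

FS = 1.74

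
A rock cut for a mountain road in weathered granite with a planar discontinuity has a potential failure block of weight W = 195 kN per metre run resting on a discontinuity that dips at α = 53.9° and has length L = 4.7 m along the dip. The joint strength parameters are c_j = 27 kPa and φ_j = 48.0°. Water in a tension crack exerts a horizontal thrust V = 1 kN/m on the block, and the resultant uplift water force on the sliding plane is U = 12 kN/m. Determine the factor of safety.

FS = 1.52

Resolving the block weight along and normal to the plane and applying the Mohr–Coulomb strength on the joint:
N' = W cosα − U − V sinα = 195·cos53.9° − 12 − 1·sin53.9° = 102.1 kN/m
Driving force T = W sinα + V cosα = 195·sin53.9° + 1·cos53.9° = 158.1 kN/m
Resisting force R = c_j·L + N'·tanφ_j = 27·4.7 + 102.1·tan48.0° = 126.9 + 113.4 = 240.3 kN/m
FS = R / T = 240.3 / 158.1 = 1.519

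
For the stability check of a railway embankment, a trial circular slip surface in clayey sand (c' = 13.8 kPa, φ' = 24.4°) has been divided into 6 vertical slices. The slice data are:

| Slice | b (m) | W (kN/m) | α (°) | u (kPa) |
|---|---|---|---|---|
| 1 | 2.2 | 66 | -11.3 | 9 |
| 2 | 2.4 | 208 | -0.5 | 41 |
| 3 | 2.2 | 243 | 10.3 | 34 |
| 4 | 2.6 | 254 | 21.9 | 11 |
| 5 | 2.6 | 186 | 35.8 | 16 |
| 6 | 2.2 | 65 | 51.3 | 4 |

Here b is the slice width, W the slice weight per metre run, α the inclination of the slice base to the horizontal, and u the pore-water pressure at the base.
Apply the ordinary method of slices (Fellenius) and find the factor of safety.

FS = 1.84

Ordinary method of slices: FS = Σ[c'·Δl_i + (W_i cosα_i − u_i·Δl_i)·tanφ'] / Σ W_i sinα_i, with Δl_i = b_i / cosα_i.
Slice 1: Δl = 2.2/cos(-11.3°) = 2.243 m; N'_1 = 66·cos(-11.3°) − 9·2.243 = 44.5; c'Δl = 30.96; W sinα = -12.9
Slice 2: Δl = 2.4/cos(-0.5°) = 2.400 m; N'_2 = 208·cos(-0.5°) − 41·2.400 = 109.6; c'Δl = 33.12; W sinα = -1.8
Slice 3: Δl = 2.2/cos10.3° = 2.236 m; N'_3 = 243·cos10.3° − 34·2.236 = 163.1; c'Δl = 30.86; W sinα = 43.4
Slice 4: Δl = 2.6/cos21.9° = 2.802 m; N'_4 = 254·cos21.9° − 11·2.802 = 204.8; c'Δl = 38.67; W sinα = 94.7
Slice 5: Δl = 2.6/cos35.8° = 3.206 m; N'_5 = 186·cos35.8° − 16·3.206 = 99.6; c'Δl = 44.24; W sinα = 108.8
Slice 6: Δl = 2.2/cos51.3° = 3.519 m; N'_6 = 65·cos51.3° − 4·3.519 = 26.6; c'Δl = 48.56; W sinα = 50.7
Σc'Δl = 226.4 kN/m; ΣN' = 648.2 kN/m; ΣW sinα = 283.0 kN/m
Resisting = 226.4 + 648.2·tan24.4° = 226.4 + 294.0 = 520.4 kN/m
FS = 520.4 / 283.0 = 1.839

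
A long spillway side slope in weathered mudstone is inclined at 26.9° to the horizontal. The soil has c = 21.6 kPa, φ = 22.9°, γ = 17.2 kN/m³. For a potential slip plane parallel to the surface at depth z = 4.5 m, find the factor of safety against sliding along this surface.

FS = 1.52

For an infinite slope with a slip plane parallel to the surface (no pore pressure): FS = [c + γz cos²β tanφ] / [γz sinβ cosβ].
γz = 17.2·4.5 = 77.40 kN/m²
Numerator = 21.6 + 77.40·cos²26.9°·tan22.9° = 21.6 + 77.40·0.7953·0.4224 = 47.602 kPa
Denominator = 77.40·sin26.9°·cos26.9° = 77.40·0.4524·0.8918 = 31.229 kPa
FS = 47.602 / 31.229 = 1.524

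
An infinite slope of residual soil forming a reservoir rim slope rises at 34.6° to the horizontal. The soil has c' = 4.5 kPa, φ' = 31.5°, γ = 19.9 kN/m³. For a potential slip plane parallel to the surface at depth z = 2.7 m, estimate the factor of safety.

For an infinite slope with a slip plane parallel to the surface (no pore pressure): FS = [c' + γz cos²β tanφ'] / [γz sinβ cosβ].
γz = 19.9·2.7 = 53.73 kN/m²
Numerator = 4.5 + 53.73·cos²34.6°·tan31.5° = 4.5 + 53.73·0.6776·0.6128 = 26.809 kPa
Denominator = 53.73·sin34.6°·cos34.6° = 53.73·0.5678·0.8231 = 25.114 kPa
FS = 26.809 / 25.114 = 1.067

FS = 1.07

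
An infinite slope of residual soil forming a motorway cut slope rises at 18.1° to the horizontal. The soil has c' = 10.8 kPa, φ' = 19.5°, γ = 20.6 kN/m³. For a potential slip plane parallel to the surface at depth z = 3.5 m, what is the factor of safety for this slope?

FS = 1.59

For an infinite slope with a slip plane parallel to the surface (no pore pressure): FS = [c' + γz cos²β tanφ'] / [γz sinβ cosβ].
γz = 20.6·3.5 = 72.10 kN/m²
Numerator = 10.8 + 72.10·cos²18.1°·tan19.5° = 10.8 + 72.10·0.9035·0.3541 = 33.868 kPa
Denominator = 72.10·sin18.1°·cos18.1° = 72.10·0.3107·0.9505 = 21.291 kPa
FS = 33.868 / 21.291 = 1.591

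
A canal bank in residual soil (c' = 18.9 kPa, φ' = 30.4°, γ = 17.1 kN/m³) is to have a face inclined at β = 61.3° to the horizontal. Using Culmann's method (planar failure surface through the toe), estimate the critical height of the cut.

Culmann's analysis gives the critical failure plane at α_cr = (β + φ')/2 = (61.3 + 30.4)/2 = 45.8°, and the critical height
H_c = (4c'/γ) · sinβ cosφ' / [1 − cos(β − φ')]
    = (4·18.9/17.1) · sin61.3°·cos30.4° / [1 − cos(30.9°)]
    = 4.421 · 0.8771·0.8625 / [1 − 0.8581]
    = 4.421 · 0.7566 / 0.1419
    = 23.57 m

H_c = 23.57 m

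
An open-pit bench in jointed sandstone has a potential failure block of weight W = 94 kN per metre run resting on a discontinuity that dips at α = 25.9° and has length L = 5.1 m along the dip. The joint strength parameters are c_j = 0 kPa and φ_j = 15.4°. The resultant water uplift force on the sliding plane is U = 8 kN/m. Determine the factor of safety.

FS = 0.51

Resolving the block weight along and normal to the plane and applying the Mohr–Coulomb strength on the joint:
N' = W cosα − U = 94·cos25.9° − 8 = 76.6 kN/m
Driving force T = W sinα = 94·sin25.9° = 41.1 kN/m
Resisting force R = c_j·L + N'·tanφ_j = 0·5.1 + 76.6·tan15.4° = 0.0 + 21.1 = 21.1 kN/m
FS = R / T = 21.1 / 41.1 = 0.514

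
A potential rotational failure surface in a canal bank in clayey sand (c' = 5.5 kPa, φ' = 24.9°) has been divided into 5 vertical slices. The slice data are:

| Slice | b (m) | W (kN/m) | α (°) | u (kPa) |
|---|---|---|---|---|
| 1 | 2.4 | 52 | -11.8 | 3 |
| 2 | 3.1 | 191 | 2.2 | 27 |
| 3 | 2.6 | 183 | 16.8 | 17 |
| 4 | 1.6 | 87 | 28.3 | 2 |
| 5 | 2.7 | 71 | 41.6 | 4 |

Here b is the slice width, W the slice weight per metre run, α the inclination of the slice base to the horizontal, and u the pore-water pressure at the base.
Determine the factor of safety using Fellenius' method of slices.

Ordinary method of slices: FS = Σ[c'·Δl_i + (W_i cosα_i − u_i·Δl_i)·tanφ'] / Σ W_i sinα_i, with Δl_i = b_i / cosα_i.
Slice 1: Δl = 2.4/cos(-11.8°) = 2.452 m; N'_1 = 52·cos(-11.8°) − 3·2.452 = 43.5; c'Δl = 13.48; W sinα = -10.6
Slice 2: Δl = 3.1/cos2.2° = 3.102 m; N'_2 = 191·cos2.2° − 27·3.102 = 107.1; c'Δl = 17.06; W sinα = 7.3
Slice 3: Δl = 2.6/cos16.8° = 2.716 m; N'_3 = 183·cos16.8° − 17·2.716 = 129.0; c'Δl = 14.94; W sinα = 52.9
Slice 4: Δl = 1.6/cos28.3° = 1.817 m; N'_4 = 87·cos28.3° − 2·1.817 = 73.0; c'Δl = 9.99; W sinα = 41.2
Slice 5: Δl = 2.7/cos41.6° = 3.611 m; N'_5 = 71·cos41.6° − 4·3.611 = 38.7; c'Δl = 19.86; W sinα = 47.1
Σc'Δl = 75.3 kN/m; ΣN' = 391.3 kN/m; ΣW sinα = 138.0 kN/m
Resisting = 75.3 + 391.3·tan24.9° = 75.3 + 181.6 = 257.0 kN/m
FS = 257.0 / 138.0 = 1.862

FS = 1.86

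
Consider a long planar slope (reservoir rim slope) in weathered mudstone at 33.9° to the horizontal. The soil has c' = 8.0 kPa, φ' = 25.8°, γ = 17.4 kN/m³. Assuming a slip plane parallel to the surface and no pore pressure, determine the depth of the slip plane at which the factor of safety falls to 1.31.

z = 1.68 m

Setting FS = 1.31 in FS = [c' + γz cos²β tanφ'] / [γz sinβ cosβ] and solving for z:
z = c' / [γ cosβ (FS·sinβ − cosβ·tanφ')]
  = 8.0 / [17.4·cos33.9°·(1.31·sin33.9° − cos33.9°·tan25.8°)]
  = 8.0 / [17.4·0.8300·(1.31·0.5577 − 0.8300·0.4834)]
  = 8.0 / 4.7573 = 1.682 m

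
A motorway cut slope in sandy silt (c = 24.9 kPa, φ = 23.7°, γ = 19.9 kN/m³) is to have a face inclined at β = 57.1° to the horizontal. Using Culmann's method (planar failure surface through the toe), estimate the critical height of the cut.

Culmann's analysis gives the critical failure plane at α_cr = (β + φ)/2 = (57.1 + 23.7)/2 = 40.4°, and the critical height
H_c = (4c/γ) · sinβ cosφ / [1 − cos(β − φ)]
    = (4·24.9/19.9) · sin57.1°·cos23.7° / [1 − cos(33.4°)]
    = 5.005 · 0.8396·0.9157 / [1 − 0.8348]
    = 5.005 · 0.7688 / 0.1652
    = 23.30 m

H_c = 23.30 m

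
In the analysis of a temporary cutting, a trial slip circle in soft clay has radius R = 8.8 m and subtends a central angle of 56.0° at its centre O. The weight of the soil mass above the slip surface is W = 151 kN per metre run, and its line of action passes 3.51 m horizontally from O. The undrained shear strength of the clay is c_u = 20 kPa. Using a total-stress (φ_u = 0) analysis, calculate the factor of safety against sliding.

FS = 2.86

Taking moments about the centre O, the resisting moment is provided by the undrained shear strength acting along the arc:
Arc length L_a = R·θ = 8.8·(56.0°·π/180) = 8.8·0.9774 = 8.60 m
M_R = c_u·L_a·R = 20·8.60·8.8 = 1513.8 kN·m/m
M_D = W·d = 151·3.51 = 530.0 kN·m/m
FS = M_R / M_D = 1513.8 / 530.0 = 2.856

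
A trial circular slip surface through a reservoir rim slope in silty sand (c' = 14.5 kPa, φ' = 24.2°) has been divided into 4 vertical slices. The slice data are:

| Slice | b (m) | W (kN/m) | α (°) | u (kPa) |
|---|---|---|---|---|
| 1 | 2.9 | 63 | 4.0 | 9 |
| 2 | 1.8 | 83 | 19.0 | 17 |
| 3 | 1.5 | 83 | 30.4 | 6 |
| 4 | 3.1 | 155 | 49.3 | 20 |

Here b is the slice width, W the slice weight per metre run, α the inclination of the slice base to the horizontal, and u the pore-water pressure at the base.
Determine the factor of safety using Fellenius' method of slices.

Ordinary method of slices: FS = Σ[c'·Δl_i + (W_i cosα_i − u_i·Δl_i)·tanφ'] / Σ W_i sinα_i, with Δl_i = b_i / cosα_i.
Slice 1: Δl = 2.9/cos4.0° = 2.907 m; N'_1 = 63·cos4.0° − 9·2.907 = 36.7; c'Δl = 42.15; W sinα = 4.4
Slice 2: Δl = 1.8/cos19.0° = 1.904 m; N'_2 = 83·cos19.0° − 17·1.904 = 46.1; c'Δl = 27.60; W sinα = 27.0
Slice 3: Δl = 1.5/cos30.4° = 1.739 m; N'_3 = 83·cos30.4° − 6·1.739 = 61.2; c'Δl = 25.22; W sinα = 42.0
Slice 4: Δl = 3.1/cos49.3° = 4.754 m; N'_4 = 155·cos49.3° − 20·4.754 = 6.0; c'Δl = 68.93; W sinα = 117.5
Σc'Δl = 163.9 kN/m; ΣN' = 149.9 kN/m; ΣW sinα = 190.9 kN/m
Resisting = 163.9 + 149.9·tan24.2° = 163.9 + 67.4 = 231.3 kN/m
FS = 231.3 / 190.9 = 1.211

FS = 1.21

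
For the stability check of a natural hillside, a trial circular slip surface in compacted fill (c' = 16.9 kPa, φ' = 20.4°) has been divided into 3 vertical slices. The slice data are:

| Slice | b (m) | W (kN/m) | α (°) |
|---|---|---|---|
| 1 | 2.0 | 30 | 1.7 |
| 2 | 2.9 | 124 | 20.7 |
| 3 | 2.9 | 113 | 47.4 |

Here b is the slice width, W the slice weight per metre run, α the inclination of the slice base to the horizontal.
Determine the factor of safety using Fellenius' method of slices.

FS = 1.89

Ordinary method of slices: FS = Σ[c'·Δl_i + (W_i cosα_i)·tanφ'] / Σ W_i sinα_i, with Δl_i = b_i / cosα_i.
Slice 1: Δl = 2.0/cos1.7° = 2.001 m; N'_1 = 30·cos1.7° = 30.0; c'Δl = 33.81; W sinα = 0.9
Slice 2: Δl = 2.9/cos20.7° = 3.100 m; N'_2 = 124·cos20.7° = 116.0; c'Δl = 52.39; W sinα = 43.8
Slice 3: Δl = 2.9/cos47.4° = 4.284 m; N'_3 = 113·cos47.4° = 76.5; c'Δl = 72.41; W sinα = 83.2
Σc'Δl = 158.6 kN/m; ΣN' = 222.5 kN/m; ΣW sinα = 127.9 kN/m
Resisting = 158.6 + 222.5·tan20.4° = 158.6 + 82.7 = 241.3 kN/m
FS = 241.3 / 127.9 = 1.887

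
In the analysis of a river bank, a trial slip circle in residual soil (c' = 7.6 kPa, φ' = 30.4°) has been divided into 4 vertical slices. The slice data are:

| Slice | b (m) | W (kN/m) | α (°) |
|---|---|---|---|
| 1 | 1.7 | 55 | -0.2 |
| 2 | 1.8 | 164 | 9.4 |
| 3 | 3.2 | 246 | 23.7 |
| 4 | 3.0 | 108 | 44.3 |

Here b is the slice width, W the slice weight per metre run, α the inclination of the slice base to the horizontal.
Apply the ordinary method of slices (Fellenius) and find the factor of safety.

FS = 1.94

Ordinary method of slices: FS = Σ[c'·Δl_i + (W_i cosα_i)·tanφ'] / Σ W_i sinα_i, with Δl_i = b_i / cosα_i.
Slice 1: Δl = 1.7/cos(-0.2°) = 1.700 m; N'_1 = 55·cos(-0.2°) = 55.0; c'Δl = 12.92; W sinα = -0.2
Slice 2: Δl = 1.8/cos9.4° = 1.824 m; N'_2 = 164·cos9.4° = 161.8; c'Δl = 13.87; W sinα = 26.8
Slice 3: Δl = 3.2/cos23.7° = 3.495 m; N'_3 = 246·cos23.7° = 225.3; c'Δl = 26.56; W sinα = 98.9
Slice 4: Δl = 3.0/cos44.3° = 4.192 m; N'_4 = 108·cos44.3° = 77.3; c'Δl = 31.86; W sinα = 75.4
Σc'Δl = 85.2 kN/m; ΣN' = 519.3 kN/m; ΣW sinα = 200.9 kN/m
Resisting = 85.2 + 519.3·tan30.4° = 85.2 + 304.7 = 389.9 kN/m
FS = 389.9 / 200.9 = 1.941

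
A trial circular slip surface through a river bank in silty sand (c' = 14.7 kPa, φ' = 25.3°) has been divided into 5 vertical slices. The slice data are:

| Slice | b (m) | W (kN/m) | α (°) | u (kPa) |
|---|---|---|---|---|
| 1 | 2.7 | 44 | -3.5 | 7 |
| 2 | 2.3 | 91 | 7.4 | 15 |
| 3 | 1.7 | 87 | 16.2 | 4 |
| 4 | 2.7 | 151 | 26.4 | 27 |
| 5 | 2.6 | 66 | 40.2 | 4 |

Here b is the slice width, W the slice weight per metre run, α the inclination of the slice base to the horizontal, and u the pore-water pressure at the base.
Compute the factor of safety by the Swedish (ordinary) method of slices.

FS = 2.18

Ordinary method of slices: FS = Σ[c'·Δl_i + (W_i cosα_i − u_i·Δl_i)·tanφ'] / Σ W_i sinα_i, with Δl_i = b_i / cosα_i.
Slice 1: Δl = 2.7/cos(-3.5°) = 2.705 m; N'_1 = 44·cos(-3.5°) − 7·2.705 = 25.0; c'Δl = 39.76; W sinα = -2.7
Slice 2: Δl = 2.3/cos7.4° = 2.319 m; N'_2 = 91·cos7.4° − 15·2.319 = 55.5; c'Δl = 34.09; W sinα = 11.7
Slice 3: Δl = 1.7/cos16.2° = 1.770 m; N'_3 = 87·cos16.2° − 4·1.770 = 76.5; c'Δl = 26.02; W sinα = 24.3
Slice 4: Δl = 2.7/cos26.4° = 3.014 m; N'_4 = 151·cos26.4° − 27·3.014 = 53.9; c'Δl = 44.31; W sinα = 67.1
Slice 5: Δl = 2.6/cos40.2° = 3.404 m; N'_5 = 66·cos40.2° − 4·3.404 = 36.8; c'Δl = 50.04; W sinα = 42.6
Σc'Δl = 194.2 kN/m; ΣN' = 247.6 kN/m; ΣW sinα = 143.0 kN/m
Resisting = 194.2 + 247.6·tan25.3° = 194.2 + 117.0 = 311.3 kN/m
FS = 311.3 / 143.0 = 2.176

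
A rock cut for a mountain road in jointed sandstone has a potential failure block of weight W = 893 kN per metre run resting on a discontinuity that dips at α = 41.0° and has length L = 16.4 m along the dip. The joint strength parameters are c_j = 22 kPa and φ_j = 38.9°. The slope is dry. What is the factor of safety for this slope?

FS = 1.54

Resolving the block weight along and normal to the plane and applying the Mohr–Coulomb strength on the joint:
N' = W cosα = 893·cos41.0° = 674.0 kN/m
Driving force T = W sinα = 893·sin41.0° = 585.9 kN/m
Resisting force R = c_j·L + N'·tanφ_j = 22·16.4 + 674.0·tan38.9° = 360.8 + 543.8 = 904.6 kN/m
FS = R / T = 904.6 / 585.9 = 1.544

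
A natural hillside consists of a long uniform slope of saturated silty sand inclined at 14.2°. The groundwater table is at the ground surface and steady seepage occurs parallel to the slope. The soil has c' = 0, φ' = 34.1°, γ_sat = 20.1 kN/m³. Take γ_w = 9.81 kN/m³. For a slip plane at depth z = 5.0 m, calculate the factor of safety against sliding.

FS = 1.37

With seepage parallel to the slope and the water table at the surface, the effective normal stress on the slip plane uses the buoyant unit weight γ' = γ_sat − γ_w while the driving shear stress uses γ_sat:
FS = [c' + γ' z cos²β tanφ'] / [γ_sat z sinβ cosβ]
(For c' = 0 this reduces to FS = (γ'/γ_sat)·tanφ'/tanβ.)
γ' = 20.1 − 9.81 = 10.29 kN/m³
Numerator = 0.0 + 10.29·5.0·cos²14.2°·tan34.1° = 0.0 + 10.29·5.0·0.9398·0.6771 = 32.738 kPa
Denominator = 20.1·5.0·sin14.2°·cos14.2° = 20.1·5.0·0.2453·0.9694 = 23.900 kPa
FS = 32.738 / 23.900 = 1.370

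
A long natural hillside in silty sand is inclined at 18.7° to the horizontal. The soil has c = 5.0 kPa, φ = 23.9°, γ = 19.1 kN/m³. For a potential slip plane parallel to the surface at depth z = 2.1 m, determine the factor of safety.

FS = 1.72

For an infinite slope with a slip plane parallel to the surface (no pore pressure): FS = [c + γz cos²β tanφ] / [γz sinβ cosβ].
γz = 19.1·2.1 = 40.11 kN/m²
Numerator = 5.0 + 40.11·cos²18.7°·tan23.9° = 5.0 + 40.11·0.8972·0.4431 = 20.947 kPa
Denominator = 40.11·sin18.7°·cos18.7° = 40.11·0.3206·0.9472 = 12.181 kPa
FS = 20.947 / 12.181 = 1.720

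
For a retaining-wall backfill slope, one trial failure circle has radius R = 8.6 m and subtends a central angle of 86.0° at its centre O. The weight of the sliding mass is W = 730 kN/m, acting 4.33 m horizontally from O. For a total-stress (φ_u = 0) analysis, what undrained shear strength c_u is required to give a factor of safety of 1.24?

c_u = 35.3 kPa

FS = c_u·L_a·R / (W·d), so c_u = FS·W·d / (L_a·R).
Arc length L_a = R·θ = 8.6·(86.0°·π/180) = 8.6·1.5010 = 12.91 m
c_u = 1.24·730·4.33 / (12.91·8.6) = 3919.5 / 111.01 = 35.31 kPa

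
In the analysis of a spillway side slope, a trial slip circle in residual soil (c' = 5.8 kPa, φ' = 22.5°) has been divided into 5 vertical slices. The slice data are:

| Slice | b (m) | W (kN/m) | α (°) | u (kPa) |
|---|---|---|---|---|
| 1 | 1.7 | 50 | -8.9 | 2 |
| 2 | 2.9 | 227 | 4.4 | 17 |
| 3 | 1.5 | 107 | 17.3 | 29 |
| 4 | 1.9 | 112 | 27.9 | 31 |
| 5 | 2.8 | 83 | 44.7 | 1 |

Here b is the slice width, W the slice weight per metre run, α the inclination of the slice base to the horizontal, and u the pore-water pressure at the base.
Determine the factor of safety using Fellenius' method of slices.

FS = 1.47

Ordinary method of slices: FS = Σ[c'·Δl_i + (W_i cosα_i − u_i·Δl_i)·tanφ'] / Σ W_i sinα_i, with Δl_i = b_i / cosα_i.
Slice 1: Δl = 1.7/cos(-8.9°) = 1.721 m; N'_1 = 50·cos(-8.9°) − 2·1.721 = 46.0; c'Δl = 9.98; W sinα = -7.7
Slice 2: Δl = 2.9/cos4.4° = 2.909 m; N'_2 = 227·cos4.4° − 17·2.909 = 176.9; c'Δl = 16.87; W sinα = 17.4
Slice 3: Δl = 1.5/cos17.3° = 1.571 m; N'_3 = 107·cos17.3° − 29·1.571 = 56.6; c'Δl = 9.11; W sinα = 31.8
Slice 4: Δl = 1.9/cos27.9° = 2.150 m; N'_4 = 112·cos27.9° − 31·2.150 = 32.3; c'Δl = 12.47; W sinα = 52.4
Slice 5: Δl = 2.8/cos44.7° = 3.939 m; N'_5 = 83·cos44.7° − 1·3.939 = 55.1; c'Δl = 22.85; W sinα = 58.4
Σc'Δl = 71.3 kN/m; ΣN' = 366.8 kN/m; ΣW sinα = 152.3 kN/m
Resisting = 71.3 + 366.8·tan22.5° = 71.3 + 151.9 = 223.2 kN/m
FS = 223.2 / 152.3 = 1.466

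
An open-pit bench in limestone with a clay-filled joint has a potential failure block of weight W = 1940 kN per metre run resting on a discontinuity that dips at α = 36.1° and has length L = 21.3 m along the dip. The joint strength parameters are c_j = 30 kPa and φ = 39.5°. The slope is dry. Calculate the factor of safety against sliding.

FS = 1.69

Resolving the block weight along and normal to the plane and applying the Mohr–Coulomb strength on the joint:
N' = W cosα = 1940·cos36.1° = 1567.5 kN/m
Driving force T = W sinα = 1940·sin36.1° = 1143.0 kN/m
Resisting force R = c_j·L + N'·tanφ = 30·21.3 + 1567.5·tan39.5° = 639.0 + 1292.1 = 1931.1 kN/m
FS = R / T = 1931.1 / 1143.0 = 1.689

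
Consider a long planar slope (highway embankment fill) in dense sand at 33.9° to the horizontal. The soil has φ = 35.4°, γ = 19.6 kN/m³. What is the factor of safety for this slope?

FS = 1.06

For a dry cohesionless infinite slope the factor of safety is FS = tanφ / tanβ.
FS = tan35.4° / tan33.9° = 0.7107 / 0.6720 = 1.058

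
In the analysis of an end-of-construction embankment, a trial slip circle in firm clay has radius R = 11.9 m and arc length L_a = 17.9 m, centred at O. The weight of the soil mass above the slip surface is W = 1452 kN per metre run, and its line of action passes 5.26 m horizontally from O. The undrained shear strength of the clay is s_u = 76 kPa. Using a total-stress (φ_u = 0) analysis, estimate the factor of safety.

FS = 2.12

Taking moments about the centre O, the resisting moment is provided by the undrained shear strength acting along the arc:
M_R = s_u·L_a·R = 76·17.90·11.9 = 16188.8 kN·m/m
M_D = W·d = 1452·5.26 = 7637.5 kN·m/m
FS = M_R / M_D = 16188.8 / 7637.5 = 2.120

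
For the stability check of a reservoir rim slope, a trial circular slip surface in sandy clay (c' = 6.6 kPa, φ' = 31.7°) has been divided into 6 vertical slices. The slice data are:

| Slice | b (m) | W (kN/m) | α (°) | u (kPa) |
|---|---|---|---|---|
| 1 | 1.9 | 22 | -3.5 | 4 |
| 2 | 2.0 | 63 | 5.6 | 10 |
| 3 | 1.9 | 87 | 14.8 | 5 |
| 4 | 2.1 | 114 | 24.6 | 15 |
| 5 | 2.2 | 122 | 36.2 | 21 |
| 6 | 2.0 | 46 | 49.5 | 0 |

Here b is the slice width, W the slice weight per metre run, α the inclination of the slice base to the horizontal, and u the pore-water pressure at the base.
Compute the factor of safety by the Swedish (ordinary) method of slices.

FS = 1.43

Ordinary method of slices: FS = Σ[c'·Δl_i + (W_i cosα_i − u_i·Δl_i)·tanφ'] / Σ W_i sinα_i, with Δl_i = b_i / cosα_i.
Slice 1: Δl = 1.9/cos(-3.5°) = 1.904 m; N'_1 = 22·cos(-3.5°) − 4·1.904 = 14.3; c'Δl = 12.56; W sinα = -1.3
Slice 2: Δl = 2.0/cos5.6° = 2.010 m; N'_2 = 63·cos5.6° − 10·2.010 = 42.6; c'Δl = 13.26; W sinα = 6.1
Slice 3: Δl = 1.9/cos14.8° = 1.965 m; N'_3 = 87·cos14.8° − 5·1.965 = 74.3; c'Δl = 12.97; W sinα = 22.2
Slice 4: Δl = 2.1/cos24.6° = 2.310 m; N'_4 = 114·cos24.6° − 15·2.310 = 69.0; c'Δl = 15.24; W sinα = 47.5
Slice 5: Δl = 2.2/cos36.2° = 2.726 m; N'_5 = 122·cos36.2° − 21·2.726 = 41.2; c'Δl = 17.99; W sinα = 72.1
Slice 6: Δl = 2.0/cos49.5° = 3.080 m; N'_6 = 46·cos49.5° − 0·3.080 = 29.9; c'Δl = 20.32; W sinα = 35.0
Σc'Δl = 92.4 kN/m; ΣN' = 271.3 kN/m; ΣW sinα = 181.5 kN/m
Resisting = 92.4 + 271.3·tan31.7° = 92.4 + 167.6 = 259.9 kN/m
FS = 259.9 / 181.5 = 1.432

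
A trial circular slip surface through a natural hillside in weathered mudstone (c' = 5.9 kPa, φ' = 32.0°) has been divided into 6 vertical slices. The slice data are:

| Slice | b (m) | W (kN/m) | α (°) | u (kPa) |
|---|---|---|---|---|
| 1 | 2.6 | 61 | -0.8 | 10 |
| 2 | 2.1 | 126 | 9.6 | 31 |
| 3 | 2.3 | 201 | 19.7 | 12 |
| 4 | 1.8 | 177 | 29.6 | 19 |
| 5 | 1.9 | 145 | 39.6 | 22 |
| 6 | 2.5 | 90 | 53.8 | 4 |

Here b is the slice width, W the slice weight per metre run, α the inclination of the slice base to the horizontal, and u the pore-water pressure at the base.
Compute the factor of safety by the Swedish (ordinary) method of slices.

FS = 1.12

Ordinary method of slices: FS = Σ[c'·Δl_i + (W_i cosα_i − u_i·Δl_i)·tanφ'] / Σ W_i sinα_i, with Δl_i = b_i / cosα_i.
Slice 1: Δl = 2.6/cos(-0.8°) = 2.600 m; N'_1 = 61·cos(-0.8°) − 10·2.600 = 35.0; c'Δl = 15.34; W sinα = -0.9
Slice 2: Δl = 2.1/cos9.6° = 2.130 m; N'_2 = 126·cos9.6° − 31·2.130 = 58.2; c'Δl = 12.57; W sinα = 21.0
Slice 3: Δl = 2.3/cos19.7° = 2.443 m; N'_3 = 201·cos19.7° − 12·2.443 = 159.9; c'Δl = 14.41; W sinα = 67.8
Slice 4: Δl = 1.8/cos29.6° = 2.070 m; N'_4 = 177·cos29.6° − 19·2.070 = 114.6; c'Δl = 12.21; W sinα = 87.4
Slice 5: Δl = 1.9/cos39.6° = 2.466 m; N'_5 = 145·cos39.6° − 22·2.466 = 57.5; c'Δl = 14.55; W sinα = 92.4
Slice 6: Δl = 2.5/cos53.8° = 4.233 m; N'_6 = 90·cos53.8° − 4·4.233 = 36.2; c'Δl = 24.97; W sinα = 72.6
Σc'Δl = 94.1 kN/m; ΣN' = 461.4 kN/m; ΣW sinα = 340.4 kN/m
Resisting = 94.1 + 461.4·tan32.0° = 94.1 + 288.3 = 382.4 kN/m
FS = 382.4 / 340.4 = 1.123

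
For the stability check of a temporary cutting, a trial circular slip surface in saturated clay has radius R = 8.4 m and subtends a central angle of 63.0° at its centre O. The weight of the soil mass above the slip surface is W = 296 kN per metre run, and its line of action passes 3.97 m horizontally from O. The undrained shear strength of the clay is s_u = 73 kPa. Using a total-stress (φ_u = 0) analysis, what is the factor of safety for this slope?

FS = 4.82

Taking moments about the centre O, the resisting moment is provided by the undrained shear strength acting along the arc:
Arc length L_a = R·θ = 8.4·(63.0°·π/180) = 8.4·1.0996 = 9.24 m
M_R = s_u·L_a·R = 73·9.24·8.4 = 5663.7 kN·m/m
M_D = W·d = 296·3.97 = 1175.1 kN·m/m
FS = M_R / M_D = 5663.7 / 1175.1 = 4.820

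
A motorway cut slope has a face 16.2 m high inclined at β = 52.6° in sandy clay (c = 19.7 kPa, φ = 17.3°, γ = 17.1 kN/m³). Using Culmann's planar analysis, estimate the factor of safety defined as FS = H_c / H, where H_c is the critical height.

H_c = (4c/γ) · sinβ cosφ / [1 − cos(β − φ)]
    = (4·19.7/17.1) · sin52.6°·cos17.3° / [1 − cos35.3°]
    = 4.608 · 0.7585 / 0.1839 = 19.01 m
FS = H_c / H = 19.01 / 16.2 = 1.173

FS = 1.17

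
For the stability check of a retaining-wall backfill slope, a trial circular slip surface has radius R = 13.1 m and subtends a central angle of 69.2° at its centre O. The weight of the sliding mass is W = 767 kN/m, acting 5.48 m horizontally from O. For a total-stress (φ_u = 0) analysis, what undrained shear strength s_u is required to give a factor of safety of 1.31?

FS = s_u·L_a·R / (W·d), so s_u = FS·W·d / (L_a·R).
Arc length L_a = R·θ = 13.1·(69.2°·π/180) = 13.1·1.2078 = 15.82 m
s_u = 1.31·767·5.48 / (15.82·13.1) = 5506.1 / 207.27 = 26.57 kPa

s_u = 26.6 kPa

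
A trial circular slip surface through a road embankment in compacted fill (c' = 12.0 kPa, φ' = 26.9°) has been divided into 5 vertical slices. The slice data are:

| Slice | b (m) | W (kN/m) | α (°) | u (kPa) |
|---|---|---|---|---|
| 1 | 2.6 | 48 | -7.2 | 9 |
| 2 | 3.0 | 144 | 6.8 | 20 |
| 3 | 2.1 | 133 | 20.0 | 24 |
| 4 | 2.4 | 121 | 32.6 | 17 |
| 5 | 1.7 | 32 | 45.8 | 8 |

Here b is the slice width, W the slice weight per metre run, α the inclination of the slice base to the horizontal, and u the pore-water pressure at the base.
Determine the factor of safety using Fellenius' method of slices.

FS = 1.91

Ordinary method of slices: FS = Σ[c'·Δl_i + (W_i cosα_i − u_i·Δl_i)·tanφ'] / Σ W_i sinα_i, with Δl_i = b_i / cosα_i.
Slice 1: Δl = 2.6/cos(-7.2°) = 2.621 m; N'_1 = 48·cos(-7.2°) − 9·2.621 = 24.0; c'Δl = 31.45; W sinα = -6.0
Slice 2: Δl = 3.0/cos6.8° = 3.021 m; N'_2 = 144·cos6.8° − 20·3.021 = 82.6; c'Δl = 36.26; W sinα = 17.1
Slice 3: Δl = 2.1/cos20.0° = 2.235 m; N'_3 = 133·cos20.0° − 24·2.235 = 71.3; c'Δl = 26.82; W sinα = 45.5
Slice 4: Δl = 2.4/cos32.6° = 2.849 m; N'_4 = 121·cos32.6° − 17·2.849 = 53.5; c'Δl = 34.19; W sinα = 65.2
Slice 5: Δl = 1.7/cos45.8° = 2.438 m; N'_5 = 32·cos45.8° − 8·2.438 = 2.8; c'Δl = 29.26; W sinα = 22.9
Σc'Δl = 158.0 kN/m; ΣN' = 234.3 kN/m; ΣW sinα = 144.7 kN/m
Resisting = 158.0 + 234.3·tan26.9° = 158.0 + 118.8 = 276.8 kN/m
FS = 276.8 / 144.7 = 1.914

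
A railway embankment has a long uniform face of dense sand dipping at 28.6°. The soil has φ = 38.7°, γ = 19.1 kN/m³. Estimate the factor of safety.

For a dry cohesionless infinite slope the factor of safety is FS = tanφ / tanβ.
FS = tan38.7° / tan28.6° = 0.8012 / 0.5452 = 1.469

FS = 1.47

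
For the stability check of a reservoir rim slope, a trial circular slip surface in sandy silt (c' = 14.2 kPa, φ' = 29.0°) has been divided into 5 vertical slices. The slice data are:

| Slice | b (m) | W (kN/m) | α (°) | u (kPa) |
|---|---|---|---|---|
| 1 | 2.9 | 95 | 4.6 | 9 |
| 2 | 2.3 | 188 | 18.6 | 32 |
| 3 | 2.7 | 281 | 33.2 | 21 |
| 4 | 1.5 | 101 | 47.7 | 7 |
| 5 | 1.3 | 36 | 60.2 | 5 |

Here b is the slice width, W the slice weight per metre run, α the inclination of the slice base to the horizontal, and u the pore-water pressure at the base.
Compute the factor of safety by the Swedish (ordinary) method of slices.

FS = 1.25

Ordinary method of slices: FS = Σ[c'·Δl_i + (W_i cosα_i − u_i·Δl_i)·tanφ'] / Σ W_i sinα_i, with Δl_i = b_i / cosα_i.
Slice 1: Δl = 2.9/cos4.6° = 2.909 m; N'_1 = 95·cos4.6° − 9·2.909 = 68.5; c'Δl = 41.31; W sinα = 7.6
Slice 2: Δl = 2.3/cos18.6° = 2.427 m; N'_2 = 188·cos18.6° − 32·2.427 = 100.5; c'Δl = 34.46; W sinα = 60.0
Slice 3: Δl = 2.7/cos33.2° = 3.227 m; N'_3 = 281·cos33.2° − 21·3.227 = 167.4; c'Δl = 45.82; W sinα = 153.9
Slice 4: Δl = 1.5/cos47.7° = 2.229 m; N'_4 = 101·cos47.7° − 7·2.229 = 52.4; c'Δl = 31.65; W sinα = 74.7
Slice 5: Δl = 1.3/cos60.2° = 2.616 m; N'_5 = 36·cos60.2° − 5·2.616 = 4.8; c'Δl = 37.14; W sinα = 31.2
Σc'Δl = 190.4 kN/m; ΣN' = 393.6 kN/m; ΣW sinα = 327.4 kN/m
Resisting = 190.4 + 393.6·tan29.0° = 190.4 + 218.2 = 408.6 kN/m
FS = 408.6 / 327.4 = 1.248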